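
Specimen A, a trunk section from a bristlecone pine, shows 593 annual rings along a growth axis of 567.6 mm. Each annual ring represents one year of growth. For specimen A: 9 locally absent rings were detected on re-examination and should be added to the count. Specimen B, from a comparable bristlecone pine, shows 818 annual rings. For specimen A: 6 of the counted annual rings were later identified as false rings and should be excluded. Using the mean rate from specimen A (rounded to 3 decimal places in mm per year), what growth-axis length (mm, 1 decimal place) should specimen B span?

778.7 mm

Specimen A: adjusted count: 593 − 6 + 9 = 596 annual rings.
A: Extension rate ≈ 567.6 / 596 = 0.952 mm per year.
B's length ≈ 0.952 × 818 = 778.7 mm.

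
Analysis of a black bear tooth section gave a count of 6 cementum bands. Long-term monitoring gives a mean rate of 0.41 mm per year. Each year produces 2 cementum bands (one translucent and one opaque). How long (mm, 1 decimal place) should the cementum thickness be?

1.2 mm

With 2 cementum bands per year, 6 / 2 = 3 years.
3 years at 0.41 mm/year gives 0.41 × 3 = 1.2 mm.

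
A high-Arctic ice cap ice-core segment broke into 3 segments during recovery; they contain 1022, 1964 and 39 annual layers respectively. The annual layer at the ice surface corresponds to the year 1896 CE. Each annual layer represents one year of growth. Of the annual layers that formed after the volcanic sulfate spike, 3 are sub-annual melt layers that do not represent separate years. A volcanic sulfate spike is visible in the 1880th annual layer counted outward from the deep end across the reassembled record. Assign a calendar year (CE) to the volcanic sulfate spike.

Total annual layers = 1022 + 1964 + 39 = 3025.
3025 − 1880 = 1145 annual layers lie beyond the volcanic sulfate spike toward the ice surface.
Excluding 3 false annual layers: 1145 − 3 = 1142.
1896 − 1142 = 754 CE.

754 CE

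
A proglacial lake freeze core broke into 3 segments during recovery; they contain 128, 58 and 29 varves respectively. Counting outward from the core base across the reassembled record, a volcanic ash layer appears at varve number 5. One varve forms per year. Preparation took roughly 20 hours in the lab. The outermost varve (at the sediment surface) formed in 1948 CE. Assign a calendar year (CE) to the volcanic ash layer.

Total varves = 128 + 58 + 29 = 215.
The volcanic ash layer sits at varve 5 from the core base, so 215 − 5 = 210 varves formed after it.
The varve at the sediment surface is 1948 CE, so the volcanic ash layer dates to 1948 − 210 = 1738 CE.

1738 CE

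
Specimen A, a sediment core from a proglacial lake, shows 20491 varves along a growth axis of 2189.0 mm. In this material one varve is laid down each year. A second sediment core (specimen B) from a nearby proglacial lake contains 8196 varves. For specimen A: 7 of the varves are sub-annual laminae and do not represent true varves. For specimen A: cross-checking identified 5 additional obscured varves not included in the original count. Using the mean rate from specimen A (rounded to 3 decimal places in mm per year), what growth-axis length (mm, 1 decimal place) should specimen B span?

Specimen A: after corrections the count is 20491 − 7 + 5 = 20489 varves.
A: Extension rate ≈ 2189.0 / 20489 = 0.107 mm per year.
For B, 0.107 mm/year × 8196 years = 877.0 mm.

877.0 mm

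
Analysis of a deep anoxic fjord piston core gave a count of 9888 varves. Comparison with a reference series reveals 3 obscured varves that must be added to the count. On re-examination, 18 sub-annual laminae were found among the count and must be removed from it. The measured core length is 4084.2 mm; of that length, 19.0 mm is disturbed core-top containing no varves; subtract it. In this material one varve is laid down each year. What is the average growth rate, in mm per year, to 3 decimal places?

0.412 mm per year

After corrections the count is 9888 − 18 + 3 = 9873 varves.
The growth record spans 4084.2 − 19.0 = 4065.2 mm.
Extension rate ≈ 4065.2 / 9873 = 0.412 mm per year.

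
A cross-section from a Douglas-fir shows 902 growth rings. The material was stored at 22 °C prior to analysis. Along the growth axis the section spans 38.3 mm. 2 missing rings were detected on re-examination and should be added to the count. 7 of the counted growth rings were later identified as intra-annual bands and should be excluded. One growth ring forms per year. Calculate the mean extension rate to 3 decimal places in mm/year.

0.043 mm/year

True growth ring count = 902 − 7 + 2 = 897.
Mean rate = 38.3 mm / 897 years ≈ 0.043 mm/year.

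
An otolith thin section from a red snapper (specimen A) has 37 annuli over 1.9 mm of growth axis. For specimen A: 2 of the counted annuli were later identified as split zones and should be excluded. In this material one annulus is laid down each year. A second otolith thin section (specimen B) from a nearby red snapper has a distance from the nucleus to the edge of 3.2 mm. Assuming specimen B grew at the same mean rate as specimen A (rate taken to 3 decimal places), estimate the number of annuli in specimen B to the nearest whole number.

59 annuli

Specimen A: after corrections the count is 37 − 2 = 35 annuli.
A: 1.9 mm over 35 years gives 1.9 / 35 ≈ 0.054 mm/yr.
Specimen B: 3.2 mm / 0.054 mm per year = 59.26 years ≈ 59 annuli.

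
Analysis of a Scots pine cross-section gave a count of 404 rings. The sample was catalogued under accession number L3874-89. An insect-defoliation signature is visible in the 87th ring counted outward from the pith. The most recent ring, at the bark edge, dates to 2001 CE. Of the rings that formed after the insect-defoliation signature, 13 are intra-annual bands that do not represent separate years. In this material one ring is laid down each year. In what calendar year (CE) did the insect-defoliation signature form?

404 − 87 = 317 rings lie beyond the insect-defoliation signature toward the bark edge.
317 − 13 false = 304 true rings after the insect-defoliation signature.
The ring at the bark edge is 2001 CE, so the insect-defoliation signature dates to 2001 − 304 = 1697 CE.

1697 CE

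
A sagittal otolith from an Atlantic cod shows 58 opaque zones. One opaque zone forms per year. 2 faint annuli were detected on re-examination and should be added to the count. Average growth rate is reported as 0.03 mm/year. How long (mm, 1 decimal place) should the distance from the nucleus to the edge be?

After corrections the count is 58 + 2 = 60 opaque zones.
Predicted length = 0.03 mm/year × 60 years = 1.8 mm.

1.8 mm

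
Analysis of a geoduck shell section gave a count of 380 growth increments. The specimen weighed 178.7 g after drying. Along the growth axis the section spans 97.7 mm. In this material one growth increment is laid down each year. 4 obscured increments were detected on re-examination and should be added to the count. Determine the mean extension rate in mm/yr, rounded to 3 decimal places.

True growth increment count = 380 + 4 = 384.
Mean rate = 97.7 mm / 384 years ≈ 0.254 mm/yr.

0.254 mm/yr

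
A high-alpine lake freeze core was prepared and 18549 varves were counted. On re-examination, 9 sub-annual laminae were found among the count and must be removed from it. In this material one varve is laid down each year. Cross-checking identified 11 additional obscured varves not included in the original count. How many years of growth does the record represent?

Adjusted count: 18549 − 9 + 11 = 18551 varves.
One varve per year makes the duration 18551 years.

18551 years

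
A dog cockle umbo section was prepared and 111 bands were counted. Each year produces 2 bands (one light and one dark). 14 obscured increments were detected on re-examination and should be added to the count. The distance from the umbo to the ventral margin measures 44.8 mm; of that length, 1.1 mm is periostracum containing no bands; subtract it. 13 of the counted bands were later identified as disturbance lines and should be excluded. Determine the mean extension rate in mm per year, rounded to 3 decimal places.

0.780 mm per year

True band count = 111 − 13 + 14 = 112.
With 2 bands per year, 112 / 2 = 56 years.
Removing the 1.1 mm offcut leaves 44.8 − 1.1 = 43.7 mm.
Extension rate ≈ 43.7 / 56 = 0.780 mm per year.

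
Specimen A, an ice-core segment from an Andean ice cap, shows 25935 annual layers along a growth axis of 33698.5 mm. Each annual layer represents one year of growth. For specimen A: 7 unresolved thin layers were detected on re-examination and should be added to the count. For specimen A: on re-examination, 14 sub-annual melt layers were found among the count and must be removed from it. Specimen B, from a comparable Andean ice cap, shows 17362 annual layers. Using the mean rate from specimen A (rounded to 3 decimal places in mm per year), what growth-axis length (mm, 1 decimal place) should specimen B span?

22570.6 mm

Specimen A: adjusted count: 25935 − 14 + 7 = 25928 annual layers.
A: Extension rate ≈ 33698.5 / 25928 = 1.300 mm per year.
For B, 1.300 mm/year × 17362 years = 22570.6 mm.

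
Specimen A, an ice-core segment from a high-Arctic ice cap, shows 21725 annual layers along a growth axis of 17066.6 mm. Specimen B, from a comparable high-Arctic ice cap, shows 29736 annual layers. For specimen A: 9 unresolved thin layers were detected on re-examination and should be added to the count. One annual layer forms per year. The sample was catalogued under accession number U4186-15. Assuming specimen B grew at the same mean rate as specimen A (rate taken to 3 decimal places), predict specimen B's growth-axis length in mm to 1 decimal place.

Specimen A: adjusted count: 21725 + 9 = 21734 annual layers.
A: Extension rate ≈ 17066.6 / 21734 = 0.785 mm per year.
For B, 0.785 mm/year × 29736 years = 23342.8 mm.

23342.8 mm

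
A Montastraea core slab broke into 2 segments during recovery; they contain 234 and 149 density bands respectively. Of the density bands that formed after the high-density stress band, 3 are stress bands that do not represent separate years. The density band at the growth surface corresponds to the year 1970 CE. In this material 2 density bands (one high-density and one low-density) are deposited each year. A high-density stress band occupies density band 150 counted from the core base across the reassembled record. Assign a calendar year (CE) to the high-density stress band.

Total density bands = 234 + 149 = 383.
383 − 150 = 233 density bands lie beyond the high-density stress band toward the growth surface.
233 − 3 false = 230 true density bands after the high-density stress band.
Dividing by 2 density bands per year: 230 / 2 = 115 years.
1970 − 115 = 1855 CE.

1855 CE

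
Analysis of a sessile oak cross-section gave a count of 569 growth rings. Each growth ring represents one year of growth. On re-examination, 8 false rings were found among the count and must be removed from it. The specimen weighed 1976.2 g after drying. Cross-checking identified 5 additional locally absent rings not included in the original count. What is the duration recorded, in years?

566 years

After corrections the count is 569 − 8 + 5 = 566 growth rings.
At one growth ring per year, that is 566 years.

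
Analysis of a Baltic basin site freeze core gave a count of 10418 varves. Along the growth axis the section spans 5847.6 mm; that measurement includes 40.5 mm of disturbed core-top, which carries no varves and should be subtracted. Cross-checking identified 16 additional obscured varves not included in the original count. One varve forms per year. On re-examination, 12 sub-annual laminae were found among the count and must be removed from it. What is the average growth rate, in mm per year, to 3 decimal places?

0.557 mm per year

Correcting the raw count gives 10418 − 12 + 16 = 10422 true varves.
The growth record spans 5847.6 − 40.5 = 5807.1 mm.
Extension rate ≈ 5807.1 / 10422 = 0.557 mm per year.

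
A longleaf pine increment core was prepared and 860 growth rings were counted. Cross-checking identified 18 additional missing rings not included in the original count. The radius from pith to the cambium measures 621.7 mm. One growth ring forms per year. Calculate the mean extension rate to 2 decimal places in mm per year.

Correcting the raw count gives 860 + 18 = 878 true growth rings.
621.7 mm over 878 years gives 621.7 / 878 ≈ 0.71 mm per year.

0.71 mm per year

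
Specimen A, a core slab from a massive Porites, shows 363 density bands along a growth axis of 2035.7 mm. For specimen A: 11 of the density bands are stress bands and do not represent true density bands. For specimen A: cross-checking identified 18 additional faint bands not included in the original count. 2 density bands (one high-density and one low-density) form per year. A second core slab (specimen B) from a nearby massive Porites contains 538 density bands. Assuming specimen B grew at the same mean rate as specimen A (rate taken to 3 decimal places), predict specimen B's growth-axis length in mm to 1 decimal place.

2960.1 mm

Specimen A: correcting the raw count gives 363 − 11 + 18 = 370 true density bands.
Specimen A: with 2 density bands per year, 370 / 2 = 185 years.
A: Mean rate = 2035.7 mm / 185 years ≈ 11.004 mm per year.
Specimen B: with 2 density bands per year, 538 / 2 = 269 years. For B, 11.004 mm/year × 269 years = 2960.1 mm.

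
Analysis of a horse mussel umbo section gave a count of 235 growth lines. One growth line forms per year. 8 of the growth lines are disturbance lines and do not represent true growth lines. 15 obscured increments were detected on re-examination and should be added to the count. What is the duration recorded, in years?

242 yr

Adjusted count: 235 − 8 + 15 = 242 growth lines.
One growth line per year makes the duration 242 years.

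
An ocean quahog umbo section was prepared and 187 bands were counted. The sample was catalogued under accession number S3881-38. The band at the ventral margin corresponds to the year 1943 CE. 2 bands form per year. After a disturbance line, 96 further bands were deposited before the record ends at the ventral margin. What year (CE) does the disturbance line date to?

There are 96 bands younger than the disturbance line.
96 bands at 2 per year is 96 / 2 = 48 years.
Counting back 48 years from 1943 CE places the disturbance line in 1943 − 48 = 1895 CE.

1895 CE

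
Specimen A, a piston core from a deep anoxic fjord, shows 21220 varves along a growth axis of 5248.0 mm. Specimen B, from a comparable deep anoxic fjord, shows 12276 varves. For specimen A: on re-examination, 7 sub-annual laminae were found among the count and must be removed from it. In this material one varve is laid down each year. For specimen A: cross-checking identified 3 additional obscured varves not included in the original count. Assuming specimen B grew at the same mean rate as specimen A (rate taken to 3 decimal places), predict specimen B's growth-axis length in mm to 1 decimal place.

3032.2 mm

Specimen A: true varve count = 21220 − 7 + 3 = 21216.
A: Extension rate ≈ 5248.0 / 21216 = 0.247 mm/year.
B's length ≈ 0.247 × 12276 = 3032.2 mm.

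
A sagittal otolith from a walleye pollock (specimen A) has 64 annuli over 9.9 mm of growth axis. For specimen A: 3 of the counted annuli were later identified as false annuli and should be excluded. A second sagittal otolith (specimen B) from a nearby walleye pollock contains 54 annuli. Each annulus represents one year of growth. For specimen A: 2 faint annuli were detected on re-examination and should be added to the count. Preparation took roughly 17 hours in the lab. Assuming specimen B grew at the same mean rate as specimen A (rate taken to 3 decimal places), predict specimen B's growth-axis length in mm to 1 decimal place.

Specimen A: adjusted count: 64 − 3 + 2 = 63 annuli.
A: Extension rate ≈ 9.9 / 63 = 0.157 mm/yr.
Length of B = 0.157 × 54 = 8.5 mm.

8.5 mm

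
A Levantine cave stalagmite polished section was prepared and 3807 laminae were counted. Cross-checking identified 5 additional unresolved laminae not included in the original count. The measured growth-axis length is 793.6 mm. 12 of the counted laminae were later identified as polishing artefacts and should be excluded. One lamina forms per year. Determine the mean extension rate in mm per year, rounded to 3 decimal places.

True lamina count = 3807 − 12 + 5 = 3800.
793.6 mm over 3800 years gives 793.6 / 3800 ≈ 0.209 mm per year.

0.209 mm per year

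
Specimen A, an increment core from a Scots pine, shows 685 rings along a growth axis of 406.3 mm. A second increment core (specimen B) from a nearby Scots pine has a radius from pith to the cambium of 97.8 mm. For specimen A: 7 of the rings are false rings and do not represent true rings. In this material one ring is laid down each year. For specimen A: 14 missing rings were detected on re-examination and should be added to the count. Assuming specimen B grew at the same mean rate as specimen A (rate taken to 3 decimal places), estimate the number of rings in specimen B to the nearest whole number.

Specimen A: true ring count = 685 − 7 + 14 = 692.
A: Extension rate ≈ 406.3 / 692 = 0.587 mm/year.
For B, 97.8 / 0.587 = 166.61 years ≈ 167 rings.

167 rings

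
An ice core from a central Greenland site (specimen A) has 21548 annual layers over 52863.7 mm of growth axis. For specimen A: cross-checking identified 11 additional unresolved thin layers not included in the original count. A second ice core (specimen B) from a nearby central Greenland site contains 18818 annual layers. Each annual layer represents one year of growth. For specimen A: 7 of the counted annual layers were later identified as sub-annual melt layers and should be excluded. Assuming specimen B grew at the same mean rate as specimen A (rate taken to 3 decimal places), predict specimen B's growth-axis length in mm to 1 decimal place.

Specimen A: after corrections the count is 21548 − 7 + 11 = 21552 annual layers.
A: Extension rate ≈ 52863.7 / 21552 = 2.453 mm/yr.
For B, 2.453 mm/year × 18818 years = 46160.6 mm.

46160.6 mm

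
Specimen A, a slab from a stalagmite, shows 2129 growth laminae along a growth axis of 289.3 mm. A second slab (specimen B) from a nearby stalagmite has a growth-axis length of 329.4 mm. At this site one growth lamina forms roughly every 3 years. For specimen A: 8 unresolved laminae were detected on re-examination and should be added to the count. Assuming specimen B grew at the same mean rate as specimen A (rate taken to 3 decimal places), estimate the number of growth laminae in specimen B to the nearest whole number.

Specimen A: adjusted count: 2129 + 8 = 2137 growth laminae.
Specimen A: at 3 years per growth lamina, 2137 × 3 = 6411 years.
A: Mean rate = 289.3 mm / 6411 years ≈ 0.045 mm/year.
Specimen B: 329.4 mm / 0.045 mm per year = 7320.00 years; at 3 years per growth lamina that is 7320.00 / 3 ≈ 2440 growth laminae.

2440 growth laminae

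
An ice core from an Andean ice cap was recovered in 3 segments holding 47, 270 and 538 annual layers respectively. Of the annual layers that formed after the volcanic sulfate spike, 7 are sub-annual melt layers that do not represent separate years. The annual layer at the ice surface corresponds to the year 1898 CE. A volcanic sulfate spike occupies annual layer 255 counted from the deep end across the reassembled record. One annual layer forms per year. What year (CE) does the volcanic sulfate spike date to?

1305 CE

Total annual layers = 47 + 270 + 538 = 855.
855 − 255 = 600 annual layers lie beyond the volcanic sulfate spike toward the ice surface.
600 − 7 false = 593 true annual layers after the volcanic sulfate spike.
Counting back 593 years from 1898 CE places the volcanic sulfate spike in 1898 − 593 = 1305 CE.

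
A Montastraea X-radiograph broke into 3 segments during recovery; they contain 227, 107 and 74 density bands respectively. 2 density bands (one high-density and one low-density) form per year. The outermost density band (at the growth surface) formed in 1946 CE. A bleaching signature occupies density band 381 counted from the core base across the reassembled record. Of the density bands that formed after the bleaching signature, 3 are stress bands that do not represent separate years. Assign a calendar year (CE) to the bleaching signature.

1934 CE

Total density bands = 227 + 107 + 74 = 408.
The bleaching signature sits at density band 381 from the core base, so 408 − 381 = 27 density bands formed after it.
Removing the 3 false density bands leaves 27 − 3 = 24 true density bands beyond the bleaching signature.
With 2 density bands per year, 24 / 2 = 12 years.
1946 − 12 = 1934 CE.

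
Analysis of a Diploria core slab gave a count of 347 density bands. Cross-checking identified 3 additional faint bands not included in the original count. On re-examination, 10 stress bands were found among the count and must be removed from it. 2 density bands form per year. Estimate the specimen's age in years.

Correcting the raw count gives 347 − 10 + 3 = 340 true density bands.
With 2 density bands per year, 340 / 2 = 170 years.

170 yr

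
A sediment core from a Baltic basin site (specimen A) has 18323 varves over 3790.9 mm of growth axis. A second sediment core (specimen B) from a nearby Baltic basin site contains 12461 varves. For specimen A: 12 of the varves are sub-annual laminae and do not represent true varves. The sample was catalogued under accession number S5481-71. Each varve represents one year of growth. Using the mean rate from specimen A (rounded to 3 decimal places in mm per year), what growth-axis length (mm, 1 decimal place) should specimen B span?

Specimen A: true varve count = 18323 − 12 = 18311.
A: Mean rate = 3790.9 mm / 18311 years ≈ 0.207 mm/yr.
Length of B = 0.207 × 12461 = 2579.4 mm.

2579.4 mm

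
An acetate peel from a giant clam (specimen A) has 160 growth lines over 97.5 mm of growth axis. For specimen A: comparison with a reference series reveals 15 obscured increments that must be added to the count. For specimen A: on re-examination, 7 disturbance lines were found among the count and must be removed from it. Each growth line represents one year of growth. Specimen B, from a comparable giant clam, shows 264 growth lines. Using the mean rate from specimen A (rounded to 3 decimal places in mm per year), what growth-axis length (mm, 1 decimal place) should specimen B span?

153.1 mm

Specimen A: true growth line count = 160 − 7 + 15 = 168.
A: 97.5 mm over 168 years gives 97.5 / 168 ≈ 0.580 mm per year.
B's length ≈ 0.580 × 264 = 153.1 mm.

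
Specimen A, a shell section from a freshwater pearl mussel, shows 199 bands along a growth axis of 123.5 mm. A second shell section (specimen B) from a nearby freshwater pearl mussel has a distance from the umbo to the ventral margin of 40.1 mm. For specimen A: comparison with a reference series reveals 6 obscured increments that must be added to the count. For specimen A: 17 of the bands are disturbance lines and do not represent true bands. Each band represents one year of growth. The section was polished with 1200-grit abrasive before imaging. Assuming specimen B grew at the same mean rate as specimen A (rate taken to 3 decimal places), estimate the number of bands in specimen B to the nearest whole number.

Specimen A: after corrections the count is 199 − 17 + 6 = 188 bands.
A: 123.5 mm over 188 years gives 123.5 / 188 ≈ 0.657 mm/year.
For B, 40.1 / 0.657 = 61.04 years ≈ 61 bands.

61 bands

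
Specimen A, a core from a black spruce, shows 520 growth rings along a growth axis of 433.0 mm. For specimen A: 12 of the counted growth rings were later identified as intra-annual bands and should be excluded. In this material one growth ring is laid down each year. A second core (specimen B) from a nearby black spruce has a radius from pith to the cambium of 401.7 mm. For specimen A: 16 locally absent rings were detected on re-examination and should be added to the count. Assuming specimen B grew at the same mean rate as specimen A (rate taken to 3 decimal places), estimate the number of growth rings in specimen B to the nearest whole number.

Specimen A: adjusted count: 520 − 12 + 16 = 524 growth rings.
A: 433.0 mm over 524 years gives 433.0 / 524 ≈ 0.826 mm per year.
Specimen B: 401.7 mm / 0.826 mm per year = 486.32 years ≈ 486 growth rings.

486 growth rings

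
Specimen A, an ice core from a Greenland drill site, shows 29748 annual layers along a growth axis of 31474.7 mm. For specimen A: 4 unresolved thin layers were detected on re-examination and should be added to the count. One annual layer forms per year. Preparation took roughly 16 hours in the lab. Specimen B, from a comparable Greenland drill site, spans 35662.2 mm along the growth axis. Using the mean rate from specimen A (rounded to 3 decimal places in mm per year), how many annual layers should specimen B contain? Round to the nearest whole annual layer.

Specimen A: correcting the raw count gives 29748 + 4 = 29752 true annual layers.
A: Mean rate = 31474.7 mm / 29752 years ≈ 1.058 mm/year.
Specimen B: 35662.2 mm / 1.058 mm per year = 33707.18 years ≈ 33707 annual layers.

33707 annual layers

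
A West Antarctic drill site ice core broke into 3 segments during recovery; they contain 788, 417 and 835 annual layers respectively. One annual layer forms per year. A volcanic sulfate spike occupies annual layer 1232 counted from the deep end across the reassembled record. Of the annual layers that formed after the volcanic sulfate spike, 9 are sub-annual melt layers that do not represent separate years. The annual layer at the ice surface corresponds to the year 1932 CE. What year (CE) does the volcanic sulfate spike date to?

Total annual layers = 788 + 417 + 835 = 2040.
Between annual layer 1232 and the ice surface there are 2040 − 1232 = 808 annual layers.
Excluding 9 false annual layers: 808 − 9 = 799.
Counting back 799 years from 1932 CE places the volcanic sulfate spike in 1932 − 799 = 1133 CE.

1133 CE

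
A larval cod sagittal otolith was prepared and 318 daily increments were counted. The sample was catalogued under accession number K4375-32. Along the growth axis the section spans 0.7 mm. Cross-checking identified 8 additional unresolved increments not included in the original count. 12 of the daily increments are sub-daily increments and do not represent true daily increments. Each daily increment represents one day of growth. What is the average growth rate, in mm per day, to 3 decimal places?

0.002 mm per day

Correcting the raw count gives 318 − 12 + 8 = 314 true daily increments.
0.7 mm over 314 days gives 0.7 / 314 ≈ 0.002 mm per day.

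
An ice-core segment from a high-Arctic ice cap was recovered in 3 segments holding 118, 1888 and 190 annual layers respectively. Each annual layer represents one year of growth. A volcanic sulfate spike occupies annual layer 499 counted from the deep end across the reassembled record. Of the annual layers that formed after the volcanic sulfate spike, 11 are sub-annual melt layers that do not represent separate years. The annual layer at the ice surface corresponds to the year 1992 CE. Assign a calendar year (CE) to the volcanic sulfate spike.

306 CE

Total annual layers = 118 + 1888 + 190 = 2196.
Between annual layer 499 and the ice surface there are 2196 − 499 = 1697 annual layers.
Excluding 11 false annual layers: 1697 − 11 = 1686.
Counting back 1686 years from 1992 CE places the volcanic sulfate spike in 1992 − 1686 = 306 CE.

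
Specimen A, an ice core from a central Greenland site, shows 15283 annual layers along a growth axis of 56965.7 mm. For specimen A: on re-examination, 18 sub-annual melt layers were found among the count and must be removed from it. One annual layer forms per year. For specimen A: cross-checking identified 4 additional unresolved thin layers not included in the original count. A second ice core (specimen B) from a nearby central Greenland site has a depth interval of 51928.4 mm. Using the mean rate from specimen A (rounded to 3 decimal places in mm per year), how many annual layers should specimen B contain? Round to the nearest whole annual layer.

Specimen A: correcting the raw count gives 15283 − 18 + 4 = 15269 true annual layers.
A: 56965.7 mm over 15269 years gives 56965.7 / 15269 ≈ 3.731 mm per year.
Specimen B: 51928.4 mm / 3.731 mm per year = 13918.09 years ≈ 13918 annual layers.

13918 annual layers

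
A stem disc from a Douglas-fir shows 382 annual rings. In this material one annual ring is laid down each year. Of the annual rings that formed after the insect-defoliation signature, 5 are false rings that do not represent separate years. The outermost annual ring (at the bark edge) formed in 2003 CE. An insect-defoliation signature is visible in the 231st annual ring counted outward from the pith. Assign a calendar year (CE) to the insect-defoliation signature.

1857 CE

382 − 231 = 151 annual rings lie beyond the insect-defoliation signature toward the bark edge.
151 − 5 false = 146 true annual rings after the insect-defoliation signature.
Counting back 146 years from 2003 CE places the insect-defoliation signature in 2003 − 146 = 1857 CE.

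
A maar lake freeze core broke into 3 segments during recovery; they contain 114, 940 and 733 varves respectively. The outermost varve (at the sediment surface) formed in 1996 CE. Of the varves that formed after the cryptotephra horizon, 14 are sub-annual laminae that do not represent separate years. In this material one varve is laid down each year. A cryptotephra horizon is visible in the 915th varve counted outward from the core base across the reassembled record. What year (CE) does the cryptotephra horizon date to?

Total varves = 114 + 940 + 733 = 1787.
1787 − 915 = 872 varves lie beyond the cryptotephra horizon toward the sediment surface.
872 − 14 false = 858 true varves after the cryptotephra horizon.
1996 − 858 = 1138 CE.

1138 CE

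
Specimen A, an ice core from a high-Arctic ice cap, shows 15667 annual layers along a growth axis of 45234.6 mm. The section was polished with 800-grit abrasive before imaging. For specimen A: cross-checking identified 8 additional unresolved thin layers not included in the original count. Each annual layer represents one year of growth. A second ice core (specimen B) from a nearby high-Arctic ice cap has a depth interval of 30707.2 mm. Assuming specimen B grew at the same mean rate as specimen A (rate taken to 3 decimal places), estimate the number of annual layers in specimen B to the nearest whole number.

10640 annual layers

Specimen A: correcting the raw count gives 15667 + 8 = 15675 true annual layers.
A: Mean rate = 45234.6 mm / 15675 years ≈ 2.886 mm/year.
Specimen B: 30707.2 mm / 2.886 mm per year = 10640.06 years ≈ 10640 annual layers.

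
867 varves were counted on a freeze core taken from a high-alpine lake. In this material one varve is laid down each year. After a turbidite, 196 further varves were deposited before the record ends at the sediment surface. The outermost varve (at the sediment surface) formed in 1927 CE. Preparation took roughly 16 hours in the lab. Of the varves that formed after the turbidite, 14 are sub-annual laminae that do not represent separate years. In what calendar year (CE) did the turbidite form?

196 varves formed after the turbidite.
Excluding 14 false varves: 196 − 14 = 182.
1927 − 182 = 1745 CE.

1745 CE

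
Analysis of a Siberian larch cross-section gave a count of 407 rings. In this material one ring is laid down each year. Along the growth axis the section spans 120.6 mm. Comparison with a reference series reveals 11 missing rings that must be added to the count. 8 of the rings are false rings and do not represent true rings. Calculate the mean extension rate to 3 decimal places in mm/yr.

0.294 mm/yr

Correcting the raw count gives 407 − 8 + 11 = 410 true rings.
Mean rate = 120.6 mm / 410 years ≈ 0.294 mm/yr.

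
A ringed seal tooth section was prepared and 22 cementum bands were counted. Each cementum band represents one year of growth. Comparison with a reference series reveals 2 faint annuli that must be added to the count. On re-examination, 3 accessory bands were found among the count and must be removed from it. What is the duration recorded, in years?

True cementum band count = 22 − 3 + 2 = 21.
At one cementum band per year, that is 21 years.

21 years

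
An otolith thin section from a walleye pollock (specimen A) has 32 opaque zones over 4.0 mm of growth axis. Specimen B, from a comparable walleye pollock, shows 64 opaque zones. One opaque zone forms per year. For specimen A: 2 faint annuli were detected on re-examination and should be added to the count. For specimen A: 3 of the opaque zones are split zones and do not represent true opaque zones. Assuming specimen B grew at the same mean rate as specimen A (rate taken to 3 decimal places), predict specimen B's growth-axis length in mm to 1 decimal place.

8.3 mm

Specimen A: true opaque zone count = 32 − 3 + 2 = 31.
A: Mean rate = 4.0 mm / 31 years ≈ 0.129 mm per year.
For B, 0.129 mm/year × 64 years = 8.3 mm.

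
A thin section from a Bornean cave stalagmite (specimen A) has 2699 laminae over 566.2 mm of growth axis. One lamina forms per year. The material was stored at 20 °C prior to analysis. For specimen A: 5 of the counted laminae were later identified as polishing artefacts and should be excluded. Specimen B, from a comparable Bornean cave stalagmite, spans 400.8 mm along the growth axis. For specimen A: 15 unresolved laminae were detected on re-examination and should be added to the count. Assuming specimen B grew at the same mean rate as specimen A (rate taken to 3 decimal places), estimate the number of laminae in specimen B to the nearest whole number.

Specimen A: after corrections the count is 2699 − 5 + 15 = 2709 laminae.
A: 566.2 mm over 2709 years gives 566.2 / 2709 ≈ 0.209 mm/yr.
B spans 400.8 / 0.209 = 1917.70 years ≈ 1918 laminae.

1918 laminae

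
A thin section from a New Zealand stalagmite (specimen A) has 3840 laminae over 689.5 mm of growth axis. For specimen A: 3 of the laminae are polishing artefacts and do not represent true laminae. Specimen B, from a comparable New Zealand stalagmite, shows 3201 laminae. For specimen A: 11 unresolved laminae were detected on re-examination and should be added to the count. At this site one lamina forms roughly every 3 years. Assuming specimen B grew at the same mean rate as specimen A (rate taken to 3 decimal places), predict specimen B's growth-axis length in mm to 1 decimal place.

Specimen A: correcting the raw count gives 3840 − 3 + 11 = 3848 true laminae.
Specimen A: at 3 years per lamina, 3848 × 3 = 11544 years.
A: Extension rate ≈ 689.5 / 11544 = 0.060 mm/year.
Specimen B: 3201 laminae at 3 years each span 3201 × 3 = 9603 years. Length of B = 0.060 × 9603 = 576.2 mm.

576.2 mm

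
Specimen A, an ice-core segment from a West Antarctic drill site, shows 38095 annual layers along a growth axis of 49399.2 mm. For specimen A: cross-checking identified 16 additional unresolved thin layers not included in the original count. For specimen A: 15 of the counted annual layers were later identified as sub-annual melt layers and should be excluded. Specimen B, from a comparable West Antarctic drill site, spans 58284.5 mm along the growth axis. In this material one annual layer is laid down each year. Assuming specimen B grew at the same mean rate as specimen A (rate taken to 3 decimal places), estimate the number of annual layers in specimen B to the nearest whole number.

Specimen A: after corrections the count is 38095 − 15 + 16 = 38096 annual layers.
A: 49399.2 mm over 38096 years gives 49399.2 / 38096 ≈ 1.297 mm/yr.
For B, 58284.5 / 1.297 = 44937.93 years ≈ 44938 annual layers.

44938 annual layers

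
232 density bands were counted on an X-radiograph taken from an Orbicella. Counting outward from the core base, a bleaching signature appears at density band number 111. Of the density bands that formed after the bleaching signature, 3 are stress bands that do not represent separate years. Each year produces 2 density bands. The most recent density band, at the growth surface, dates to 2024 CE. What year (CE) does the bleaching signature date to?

The bleaching signature sits at density band 111 from the core base, so 232 − 111 = 121 density bands formed after it.
121 − 3 false = 118 true density bands after the bleaching signature.
Dividing by 2 density bands per year: 118 / 2 = 59 years.
Counting back 59 years from 2024 CE places the bleaching signature in 2024 − 59 = 1965 CE.

1965 CE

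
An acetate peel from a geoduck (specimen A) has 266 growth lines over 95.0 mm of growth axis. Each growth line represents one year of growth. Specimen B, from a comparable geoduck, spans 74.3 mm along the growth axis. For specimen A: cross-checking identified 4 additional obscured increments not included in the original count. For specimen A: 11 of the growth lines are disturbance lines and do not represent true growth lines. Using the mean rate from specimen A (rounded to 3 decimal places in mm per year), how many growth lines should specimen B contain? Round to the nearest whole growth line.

Specimen A: true growth line count = 266 − 11 + 4 = 259.
A: 95.0 mm over 259 years gives 95.0 / 259 ≈ 0.367 mm per year.
Specimen B: 74.3 mm / 0.367 mm per year = 202.45 years ≈ 202 growth lines.

202 growth lines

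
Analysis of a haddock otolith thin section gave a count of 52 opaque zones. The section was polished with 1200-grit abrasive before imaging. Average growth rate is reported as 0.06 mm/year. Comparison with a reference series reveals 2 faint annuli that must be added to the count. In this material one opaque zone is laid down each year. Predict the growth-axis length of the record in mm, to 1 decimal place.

After corrections the count is 52 + 2 = 54 opaque zones.
Length ≈ 0.06 × 54 = 3.2 mm.

3.2 mm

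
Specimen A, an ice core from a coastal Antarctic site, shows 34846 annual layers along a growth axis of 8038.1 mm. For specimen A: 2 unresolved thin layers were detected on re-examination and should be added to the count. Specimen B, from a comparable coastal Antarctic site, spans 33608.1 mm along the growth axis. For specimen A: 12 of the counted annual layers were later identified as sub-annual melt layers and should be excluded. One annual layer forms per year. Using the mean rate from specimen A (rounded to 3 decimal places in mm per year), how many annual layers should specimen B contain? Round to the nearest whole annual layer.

145490 annual layers

Specimen A: true annual layer count = 34846 − 12 + 2 = 34836.
A: Mean rate = 8038.1 mm / 34836 years ≈ 0.231 mm/year.
B spans 33608.1 / 0.231 = 145489.61 years ≈ 145490 annual layers.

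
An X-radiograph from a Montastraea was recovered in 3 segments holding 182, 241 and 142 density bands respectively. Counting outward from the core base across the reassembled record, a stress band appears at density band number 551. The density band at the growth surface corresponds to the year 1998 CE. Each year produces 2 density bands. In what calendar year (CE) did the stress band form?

1991 CE

Total density bands = 182 + 241 + 142 = 565.
The stress band sits at density band 551 from the core base, so 565 − 551 = 14 density bands formed after it.
14 density bands at 2 per year is 14 / 2 = 7 years.
Counting back 7 years from 1998 CE places the stress band in 1998 − 7 = 1991 CE.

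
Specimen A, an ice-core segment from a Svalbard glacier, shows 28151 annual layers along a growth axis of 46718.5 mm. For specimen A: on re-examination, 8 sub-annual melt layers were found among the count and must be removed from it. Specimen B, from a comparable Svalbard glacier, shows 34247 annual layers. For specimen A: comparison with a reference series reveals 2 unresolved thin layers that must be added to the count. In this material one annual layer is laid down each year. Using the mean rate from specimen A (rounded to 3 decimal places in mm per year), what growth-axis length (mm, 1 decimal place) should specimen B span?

Specimen A: adjusted count: 28151 − 8 + 2 = 28145 annual layers.
A: Extension rate ≈ 46718.5 / 28145 = 1.660 mm/year.
For B, 1.660 mm/year × 34247 years = 56850.0 mm.

56850.0 mm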